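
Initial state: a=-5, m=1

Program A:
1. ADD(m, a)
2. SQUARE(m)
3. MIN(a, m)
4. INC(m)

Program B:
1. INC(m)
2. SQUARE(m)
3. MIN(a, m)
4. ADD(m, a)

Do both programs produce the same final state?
No

Program A final state: a=-5, m=17
Program B final state: a=-5, m=-1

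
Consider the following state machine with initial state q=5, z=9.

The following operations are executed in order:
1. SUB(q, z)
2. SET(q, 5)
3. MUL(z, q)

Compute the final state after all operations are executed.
{q: 5, z: 45}

Step-by-step execution:
Initial: q=5, z=9
After step 1 (SUB(q, z)): q=-4, z=9
After step 2 (SET(q, 5)): q=5, z=9
After step 3 (MUL(z, q)): q=5, z=45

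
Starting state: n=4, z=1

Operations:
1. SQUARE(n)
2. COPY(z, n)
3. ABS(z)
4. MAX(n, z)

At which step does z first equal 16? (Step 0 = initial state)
Step 2

Tracing z:
Initial: z = 1
After step 1: z = 1
After step 2: z = 16 ← first occurrence
After step 3: z = 16
After step 4: z = 16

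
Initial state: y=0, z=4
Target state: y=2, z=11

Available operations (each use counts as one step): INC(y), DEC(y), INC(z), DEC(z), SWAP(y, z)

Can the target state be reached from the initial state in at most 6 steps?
No

The target state cannot be reached within 6 steps.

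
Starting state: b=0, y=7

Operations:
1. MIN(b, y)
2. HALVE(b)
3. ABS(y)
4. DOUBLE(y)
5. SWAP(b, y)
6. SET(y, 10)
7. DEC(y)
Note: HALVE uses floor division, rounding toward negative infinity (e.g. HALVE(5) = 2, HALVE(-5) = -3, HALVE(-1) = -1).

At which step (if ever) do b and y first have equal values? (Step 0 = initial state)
Never

b and y never become equal during execution.

Comparing values at each step:
Initial: b=0, y=7
After step 1: b=0, y=7
After step 2: b=0, y=7
After step 3: b=0, y=7
After step 4: b=0, y=14
After step 5: b=14, y=0
After step 6: b=14, y=10
After step 7: b=14, y=9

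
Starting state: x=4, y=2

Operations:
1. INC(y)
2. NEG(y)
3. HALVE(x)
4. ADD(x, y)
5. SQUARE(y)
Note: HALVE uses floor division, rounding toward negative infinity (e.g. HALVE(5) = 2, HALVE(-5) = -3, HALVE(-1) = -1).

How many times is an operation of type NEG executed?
1

Counting NEG operations:
Step 2: NEG(y) ← NEG
Total: 1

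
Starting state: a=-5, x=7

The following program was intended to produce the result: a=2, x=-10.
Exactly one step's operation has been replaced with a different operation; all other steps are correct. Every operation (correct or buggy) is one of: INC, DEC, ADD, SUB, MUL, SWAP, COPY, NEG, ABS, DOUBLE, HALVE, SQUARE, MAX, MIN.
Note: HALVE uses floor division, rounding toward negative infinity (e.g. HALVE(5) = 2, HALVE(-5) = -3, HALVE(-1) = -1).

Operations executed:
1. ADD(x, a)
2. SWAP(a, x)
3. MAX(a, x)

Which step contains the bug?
Step 3

Trace with buggy code:
Initial: a=-5, x=7
After step 1: a=-5, x=2
After step 2: a=2, x=-5
After step 3: a=2, x=-5
Actual final a=2, x=-5 ≠ expected a=2, x=-10.
Step 3 is the only position where a single-operation replacement can produce the expected result.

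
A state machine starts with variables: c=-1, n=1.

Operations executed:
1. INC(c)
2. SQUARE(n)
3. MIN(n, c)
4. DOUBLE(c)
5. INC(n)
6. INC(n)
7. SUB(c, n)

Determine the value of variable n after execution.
n = 2

Tracing execution:
Step 1: INC(c) → n = 1
Step 2: SQUARE(n) → n = 1
Step 3: MIN(n, c) → n = 0
Step 4: DOUBLE(c) → n = 0
Step 5: INC(n) → n = 1
Step 6: INC(n) → n = 2
Step 7: SUB(c, n) → n = 2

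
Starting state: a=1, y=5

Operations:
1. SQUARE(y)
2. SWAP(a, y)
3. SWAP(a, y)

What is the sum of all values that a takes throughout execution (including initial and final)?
28

Values of a at each step:
Initial: a = 1
After step 1: a = 1
After step 2: a = 25
After step 3: a = 1
Sum = 1 + 1 + 25 + 1 = 28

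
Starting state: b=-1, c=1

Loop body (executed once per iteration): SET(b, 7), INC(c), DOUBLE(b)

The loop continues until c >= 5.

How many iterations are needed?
4

Tracing iterations:
Initial: b=-1, c=1
After iteration 1: b=14, c=2
After iteration 2: b=14, c=3
After iteration 3: b=14, c=4
After iteration 4: b=14, c=5
c >= 5 now holds, so the loop exits after 4 iterations.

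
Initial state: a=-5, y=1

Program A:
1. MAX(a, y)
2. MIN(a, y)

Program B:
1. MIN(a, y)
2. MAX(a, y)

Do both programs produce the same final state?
Yes

Program A final state: a=1, y=1
Program B final state: a=1, y=1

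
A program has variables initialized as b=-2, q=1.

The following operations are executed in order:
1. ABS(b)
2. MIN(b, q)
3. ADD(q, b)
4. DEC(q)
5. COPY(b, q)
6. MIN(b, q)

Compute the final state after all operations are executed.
{b: 1, q: 1}

Step-by-step execution:
Initial: b=-2, q=1
After step 1 (ABS(b)): b=2, q=1
After step 2 (MIN(b, q)): b=1, q=1
After step 3 (ADD(q, b)): b=1, q=2
After step 4 (DEC(q)): b=1, q=1
After step 5 (COPY(b, q)): b=1, q=1
After step 6 (MIN(b, q)): b=1, q=1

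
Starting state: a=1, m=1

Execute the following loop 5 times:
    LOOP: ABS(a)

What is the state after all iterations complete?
a=1, m=1

Iteration trace:
Start: a=1, m=1
After iteration 1: a=1, m=1
After iteration 2: a=1, m=1
After iteration 3: a=1, m=1
After iteration 4: a=1, m=1
After iteration 5: a=1, m=1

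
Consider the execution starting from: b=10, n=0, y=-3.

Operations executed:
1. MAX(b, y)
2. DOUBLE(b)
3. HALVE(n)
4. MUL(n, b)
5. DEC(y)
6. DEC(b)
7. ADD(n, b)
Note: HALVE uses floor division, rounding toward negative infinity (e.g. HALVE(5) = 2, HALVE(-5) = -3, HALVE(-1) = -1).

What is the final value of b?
b = 19

Tracing execution:
Step 1: MAX(b, y) → b = 10
Step 2: DOUBLE(b) → b = 20
Step 3: HALVE(n) → b = 20
Step 4: MUL(n, b) → b = 20
Step 5: DEC(y) → b = 20
Step 6: DEC(b) → b = 19
Step 7: ADD(n, b) → b = 19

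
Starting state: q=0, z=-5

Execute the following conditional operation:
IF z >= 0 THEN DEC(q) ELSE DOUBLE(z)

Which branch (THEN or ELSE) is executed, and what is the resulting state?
Branch: ELSE, Final state: q=0, z=-10

Evaluating condition: z >= 0
z = -5
Condition is False, so ELSE branch executes
After DOUBLE(z): q=0, z=-10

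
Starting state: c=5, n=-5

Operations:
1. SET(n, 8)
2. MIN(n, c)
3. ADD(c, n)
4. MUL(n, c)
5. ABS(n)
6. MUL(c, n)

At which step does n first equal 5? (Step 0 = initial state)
Step 2

Tracing n:
Initial: n = -5
After step 1: n = 8
After step 2: n = 5 ← first occurrence
After step 3: n = 5
After step 4: n = 50
After step 5: n = 50
After step 6: n = 50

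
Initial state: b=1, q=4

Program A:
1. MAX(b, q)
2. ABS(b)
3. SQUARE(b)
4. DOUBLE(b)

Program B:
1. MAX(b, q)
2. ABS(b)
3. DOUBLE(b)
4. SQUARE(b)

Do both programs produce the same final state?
No

Program A final state: b=32, q=4
Program B final state: b=64, q=4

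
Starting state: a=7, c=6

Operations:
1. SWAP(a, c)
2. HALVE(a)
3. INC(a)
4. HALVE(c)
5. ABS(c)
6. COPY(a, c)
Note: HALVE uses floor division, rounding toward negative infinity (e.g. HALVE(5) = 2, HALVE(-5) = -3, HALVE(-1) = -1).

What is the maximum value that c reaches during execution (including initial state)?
7

Values of c at each step:
Initial: c = 6
After step 1: c = 7 ← maximum
After step 2: c = 7
After step 3: c = 7
After step 4: c = 3
After step 5: c = 3
After step 6: c = 3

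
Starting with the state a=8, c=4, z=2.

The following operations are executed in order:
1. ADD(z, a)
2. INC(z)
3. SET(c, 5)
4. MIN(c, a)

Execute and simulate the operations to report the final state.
{a: 8, c: 5, z: 11}

Step-by-step execution:
Initial: a=8, c=4, z=2
After step 1 (ADD(z, a)): a=8, c=4, z=10
After step 2 (INC(z)): a=8, c=4, z=11
After step 3 (SET(c, 5)): a=8, c=5, z=11
After step 4 (MIN(c, a)): a=8, c=5, z=11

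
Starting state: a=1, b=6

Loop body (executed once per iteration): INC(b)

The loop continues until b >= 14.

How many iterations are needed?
8

Tracing iterations:
Initial: a=1, b=6
After iteration 1: a=1, b=7
After iteration 2: a=1, b=8
After iteration 3: a=1, b=9
After iteration 4: a=1, b=10
After iteration 5: a=1, b=11
After iteration 6: a=1, b=12
After iteration 7: a=1, b=13
After iteration 8: a=1, b=14
b >= 14 now holds, so the loop exits after 8 iterations.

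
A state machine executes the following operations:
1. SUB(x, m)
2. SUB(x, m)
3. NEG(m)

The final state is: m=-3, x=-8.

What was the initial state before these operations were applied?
m=3, x=-2

Working backwards:
Final state: m=-3, x=-8
Before step 3 (NEG(m)): m=3, x=-8
Before step 2 (SUB(x, m)): m=3, x=-5
Before step 1 (SUB(x, m)): m=3, x=-2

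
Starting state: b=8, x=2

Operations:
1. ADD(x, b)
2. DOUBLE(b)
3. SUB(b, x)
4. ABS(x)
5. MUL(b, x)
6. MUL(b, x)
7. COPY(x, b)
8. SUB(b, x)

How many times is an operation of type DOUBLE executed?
1

Counting DOUBLE operations:
Step 2: DOUBLE(b) ← DOUBLE
Total: 1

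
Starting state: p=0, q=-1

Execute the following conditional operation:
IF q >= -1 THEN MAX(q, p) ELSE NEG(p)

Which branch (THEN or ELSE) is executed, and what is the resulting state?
Branch: THEN, Final state: p=0, q=0

Evaluating condition: q >= -1
q = -1
Condition is True, so THEN branch executes
After MAX(q, p): p=0, q=0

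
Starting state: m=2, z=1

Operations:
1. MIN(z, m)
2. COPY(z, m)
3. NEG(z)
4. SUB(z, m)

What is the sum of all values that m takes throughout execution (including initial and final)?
10

Values of m at each step:
Initial: m = 2
After step 1: m = 2
After step 2: m = 2
After step 3: m = 2
After step 4: m = 2
Sum = 2 + 2 + 2 + 2 + 2 = 10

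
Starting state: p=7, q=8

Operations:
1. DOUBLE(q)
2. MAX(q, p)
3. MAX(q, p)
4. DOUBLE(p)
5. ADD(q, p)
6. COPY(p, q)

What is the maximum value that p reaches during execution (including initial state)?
30

Values of p at each step:
Initial: p = 7
After step 1: p = 7
After step 2: p = 7
After step 3: p = 7
After step 4: p = 14
After step 5: p = 14
After step 6: p = 30 ← maximum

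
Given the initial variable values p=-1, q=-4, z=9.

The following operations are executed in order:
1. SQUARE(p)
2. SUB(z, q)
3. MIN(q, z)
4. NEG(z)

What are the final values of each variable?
{p: 1, q: -4, z: -13}

Step-by-step execution:
Initial: p=-1, q=-4, z=9
After step 1 (SQUARE(p)): p=1, q=-4, z=9
After step 2 (SUB(z, q)): p=1, q=-4, z=13
After step 3 (MIN(q, z)): p=1, q=-4, z=13
After step 4 (NEG(z)): p=1, q=-4, z=-13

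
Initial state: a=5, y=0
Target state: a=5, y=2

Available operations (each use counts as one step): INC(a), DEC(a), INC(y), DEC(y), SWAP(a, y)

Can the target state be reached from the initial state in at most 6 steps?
Yes

Path (2 steps): INC(y) → INC(y)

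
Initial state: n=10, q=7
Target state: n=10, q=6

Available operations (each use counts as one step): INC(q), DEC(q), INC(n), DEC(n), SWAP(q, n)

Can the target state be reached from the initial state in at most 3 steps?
Yes

Path (1 step): DEC(q)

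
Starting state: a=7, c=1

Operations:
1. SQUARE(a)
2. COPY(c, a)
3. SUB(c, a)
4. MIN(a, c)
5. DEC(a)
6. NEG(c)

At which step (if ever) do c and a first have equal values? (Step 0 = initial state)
Step 2

c and a first become equal after step 2.

Comparing values at each step:
Initial: c=1, a=7
After step 1: c=1, a=49
After step 2: c=49, a=49 ← equal!
After step 3: c=0, a=49
After step 4: c=0, a=0 ← equal!
After step 5: c=0, a=-1
After step 6: c=0, a=-1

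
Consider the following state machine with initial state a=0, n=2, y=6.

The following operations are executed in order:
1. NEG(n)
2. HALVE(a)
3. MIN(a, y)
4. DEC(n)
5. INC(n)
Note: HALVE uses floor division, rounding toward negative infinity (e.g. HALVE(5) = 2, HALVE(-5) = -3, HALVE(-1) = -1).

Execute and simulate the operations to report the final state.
{a: 0, n: -2, y: 6}

Step-by-step execution:
Initial: a=0, n=2, y=6
After step 1 (NEG(n)): a=0, n=-2, y=6
After step 2 (HALVE(a)): a=0, n=-2, y=6
After step 3 (MIN(a, y)): a=0, n=-2, y=6
After step 4 (DEC(n)): a=0, n=-3, y=6
After step 5 (INC(n)): a=0, n=-2, y=6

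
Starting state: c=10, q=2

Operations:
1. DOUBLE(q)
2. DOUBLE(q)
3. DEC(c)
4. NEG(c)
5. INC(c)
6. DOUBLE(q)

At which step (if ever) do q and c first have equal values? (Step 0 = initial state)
Never

q and c never become equal during execution.

Comparing values at each step:
Initial: q=2, c=10
After step 1: q=4, c=10
After step 2: q=8, c=10
After step 3: q=8, c=9
After step 4: q=8, c=-9
After step 5: q=8, c=-8
After step 6: q=16, c=-8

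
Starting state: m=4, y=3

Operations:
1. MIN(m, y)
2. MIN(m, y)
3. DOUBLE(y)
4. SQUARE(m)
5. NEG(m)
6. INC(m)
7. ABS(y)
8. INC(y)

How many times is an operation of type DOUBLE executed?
1

Counting DOUBLE operations:
Step 3: DOUBLE(y) ← DOUBLE
Total: 1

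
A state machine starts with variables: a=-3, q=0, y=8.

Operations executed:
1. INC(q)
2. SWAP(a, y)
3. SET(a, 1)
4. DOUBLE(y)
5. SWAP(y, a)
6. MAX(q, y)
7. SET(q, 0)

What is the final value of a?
a = -6

Tracing execution:
Step 1: INC(q) → a = -3
Step 2: SWAP(a, y) → a = 8
Step 3: SET(a, 1) → a = 1
Step 4: DOUBLE(y) → a = 1
Step 5: SWAP(y, a) → a = -6
Step 6: MAX(q, y) → a = -6
Step 7: SET(q, 0) → a = -6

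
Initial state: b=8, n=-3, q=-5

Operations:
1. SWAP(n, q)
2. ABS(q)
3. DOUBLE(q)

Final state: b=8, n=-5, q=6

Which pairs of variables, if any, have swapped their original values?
None

Comparing initial and final values:
b: 8 → 8
n: -3 → -5
q: -5 → 6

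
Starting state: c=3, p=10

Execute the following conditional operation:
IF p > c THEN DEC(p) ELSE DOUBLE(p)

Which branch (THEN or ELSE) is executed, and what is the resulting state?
Branch: THEN, Final state: c=3, p=9

Evaluating condition: p > c
p = 10, c = 3
Condition is True, so THEN branch executes
After DEC(p): c=3, p=9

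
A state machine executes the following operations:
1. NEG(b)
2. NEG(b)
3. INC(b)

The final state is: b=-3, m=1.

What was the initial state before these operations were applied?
b=-4, m=1

Working backwards:
Final state: b=-3, m=1
Before step 3 (INC(b)): b=-4, m=1
Before step 2 (NEG(b)): b=4, m=1
Before step 1 (NEG(b)): b=-4, m=1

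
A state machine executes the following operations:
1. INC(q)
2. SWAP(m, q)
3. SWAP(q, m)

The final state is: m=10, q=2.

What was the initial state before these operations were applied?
m=10, q=1

Working backwards:
Final state: m=10, q=2
Before step 3 (SWAP(q, m)): m=2, q=10
Before step 2 (SWAP(m, q)): m=10, q=2
Before step 1 (INC(q)): m=10, q=1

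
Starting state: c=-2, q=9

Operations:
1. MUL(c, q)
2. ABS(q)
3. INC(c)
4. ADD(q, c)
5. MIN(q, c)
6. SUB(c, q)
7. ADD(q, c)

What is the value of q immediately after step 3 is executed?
q = 9

Tracing q through execution:
Initial: q = 9
After step 1 (MUL(c, q)): q = 9
After step 2 (ABS(q)): q = 9
After step 3 (INC(c)): q = 9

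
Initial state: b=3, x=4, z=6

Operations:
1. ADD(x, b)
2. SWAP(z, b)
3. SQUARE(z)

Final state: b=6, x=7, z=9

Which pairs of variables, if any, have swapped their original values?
None

Comparing initial and final values:
b: 3 → 6
x: 4 → 7
z: 6 → 9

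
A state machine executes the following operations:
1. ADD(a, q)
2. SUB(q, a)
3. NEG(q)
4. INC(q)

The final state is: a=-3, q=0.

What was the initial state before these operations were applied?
a=-1, q=-2

Working backwards:
Final state: a=-3, q=0
Before step 4 (INC(q)): a=-3, q=-1
Before step 3 (NEG(q)): a=-3, q=1
Before step 2 (SUB(q, a)): a=-3, q=-2
Before step 1 (ADD(a, q)): a=-1, q=-2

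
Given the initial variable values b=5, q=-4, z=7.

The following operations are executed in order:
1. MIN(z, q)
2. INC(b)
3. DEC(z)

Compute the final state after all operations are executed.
{b: 6, q: -4, z: -5}

Step-by-step execution:
Initial: b=5, q=-4, z=7
After step 1 (MIN(z, q)): b=5, q=-4, z=-4
After step 2 (INC(b)): b=6, q=-4, z=-4
After step 3 (DEC(z)): b=6, q=-4, z=-5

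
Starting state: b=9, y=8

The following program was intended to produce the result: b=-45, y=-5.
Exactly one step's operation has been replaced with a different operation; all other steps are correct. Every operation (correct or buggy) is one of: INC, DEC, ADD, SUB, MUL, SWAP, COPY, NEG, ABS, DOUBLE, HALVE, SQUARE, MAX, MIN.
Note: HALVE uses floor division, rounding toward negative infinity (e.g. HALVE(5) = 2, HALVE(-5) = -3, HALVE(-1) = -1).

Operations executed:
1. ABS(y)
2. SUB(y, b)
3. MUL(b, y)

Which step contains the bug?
Step 1

Trace with buggy code:
Initial: b=9, y=8
After step 1: b=9, y=8
After step 2: b=9, y=-1
After step 3: b=-9, y=-1
Actual final b=-9, y=-1 ≠ expected b=-45, y=-5.
Step 1 is the only position where a single-operation replacement can produce the expected result.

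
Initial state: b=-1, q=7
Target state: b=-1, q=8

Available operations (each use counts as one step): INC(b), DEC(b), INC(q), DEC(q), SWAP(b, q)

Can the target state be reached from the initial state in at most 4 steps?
Yes

Path (1 step): INC(q)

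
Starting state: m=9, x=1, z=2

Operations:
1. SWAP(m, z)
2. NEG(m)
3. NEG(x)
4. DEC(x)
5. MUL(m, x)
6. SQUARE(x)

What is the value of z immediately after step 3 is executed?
z = 9

Tracing z through execution:
Initial: z = 2
After step 1 (SWAP(m, z)): z = 9
After step 2 (NEG(m)): z = 9
After step 3 (NEG(x)): z = 9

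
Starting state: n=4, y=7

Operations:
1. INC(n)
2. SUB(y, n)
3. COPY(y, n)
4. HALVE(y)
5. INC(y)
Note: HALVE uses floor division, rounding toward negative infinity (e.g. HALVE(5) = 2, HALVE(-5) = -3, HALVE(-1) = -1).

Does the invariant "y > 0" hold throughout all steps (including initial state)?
Yes

The invariant holds at every step.

State at each step:
Initial: n=4, y=7
After step 1: n=5, y=7
After step 2: n=5, y=2
After step 3: n=5, y=5
After step 4: n=5, y=2
After step 5: n=5, y=3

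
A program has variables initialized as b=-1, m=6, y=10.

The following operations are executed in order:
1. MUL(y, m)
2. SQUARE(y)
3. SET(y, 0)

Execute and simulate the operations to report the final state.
{b: -1, m: 6, y: 0}

Step-by-step execution:
Initial: b=-1, m=6, y=10
After step 1 (MUL(y, m)): b=-1, m=6, y=60
After step 2 (SQUARE(y)): b=-1, m=6, y=3600
After step 3 (SET(y, 0)): b=-1, m=6, y=0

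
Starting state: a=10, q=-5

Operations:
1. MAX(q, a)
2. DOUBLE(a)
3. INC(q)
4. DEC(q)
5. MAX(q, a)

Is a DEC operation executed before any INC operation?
No

First DEC: step 4
First INC: step 3
Since 4 > 3, INC comes first.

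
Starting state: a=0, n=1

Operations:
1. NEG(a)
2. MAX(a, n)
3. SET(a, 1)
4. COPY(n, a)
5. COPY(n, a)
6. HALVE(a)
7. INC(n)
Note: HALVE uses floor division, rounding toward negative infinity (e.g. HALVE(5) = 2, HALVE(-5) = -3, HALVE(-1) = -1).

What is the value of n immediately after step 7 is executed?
n = 2

Tracing n through execution:
Initial: n = 1
After step 1 (NEG(a)): n = 1
After step 2 (MAX(a, n)): n = 1
After step 3 (SET(a, 1)): n = 1
After step 4 (COPY(n, a)): n = 1
After step 5 (COPY(n, a)): n = 1
After step 6 (HALVE(a)): n = 1
After step 7 (INC(n)): n = 2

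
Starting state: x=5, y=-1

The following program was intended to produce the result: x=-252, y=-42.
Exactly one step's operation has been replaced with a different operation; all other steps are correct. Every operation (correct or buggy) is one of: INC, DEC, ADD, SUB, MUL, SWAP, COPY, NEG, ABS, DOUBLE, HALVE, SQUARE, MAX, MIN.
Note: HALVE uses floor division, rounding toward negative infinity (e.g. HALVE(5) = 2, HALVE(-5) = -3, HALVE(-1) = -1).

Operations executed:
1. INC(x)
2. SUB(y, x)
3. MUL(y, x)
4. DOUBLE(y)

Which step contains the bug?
Step 4

Trace with buggy code:
Initial: x=5, y=-1
After step 1: x=6, y=-1
After step 2: x=6, y=-7
After step 3: x=6, y=-42
After step 4: x=6, y=-84
Actual final x=6, y=-84 ≠ expected x=-252, y=-42.
Step 4 is the only position where a single-operation replacement can produce the expected result.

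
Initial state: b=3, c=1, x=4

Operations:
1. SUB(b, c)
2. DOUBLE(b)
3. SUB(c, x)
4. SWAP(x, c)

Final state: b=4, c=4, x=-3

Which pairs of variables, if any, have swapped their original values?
None

Comparing initial and final values:
b: 3 → 4
c: 1 → 4
x: 4 → -3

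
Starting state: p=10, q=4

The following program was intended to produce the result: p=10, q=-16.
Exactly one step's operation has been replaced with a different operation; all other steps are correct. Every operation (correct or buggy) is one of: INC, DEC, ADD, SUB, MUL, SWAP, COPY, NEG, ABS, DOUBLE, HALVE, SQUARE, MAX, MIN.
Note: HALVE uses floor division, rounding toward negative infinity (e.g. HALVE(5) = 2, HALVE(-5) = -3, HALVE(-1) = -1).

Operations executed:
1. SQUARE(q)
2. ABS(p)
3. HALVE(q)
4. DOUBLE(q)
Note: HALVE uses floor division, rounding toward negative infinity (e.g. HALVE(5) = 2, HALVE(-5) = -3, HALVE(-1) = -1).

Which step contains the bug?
Step 2

Trace with buggy code:
Initial: p=10, q=4
After step 1: p=10, q=16
After step 2: p=10, q=16
After step 3: p=10, q=8
After step 4: p=10, q=16
Actual final p=10, q=16 ≠ expected p=10, q=-16.
Step 2 is the only position where a single-operation replacement can produce the expected result.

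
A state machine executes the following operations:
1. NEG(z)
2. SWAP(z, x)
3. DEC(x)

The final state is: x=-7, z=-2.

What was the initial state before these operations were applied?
x=-2, z=6

Working backwards:
Final state: x=-7, z=-2
Before step 3 (DEC(x)): x=-6, z=-2
Before step 2 (SWAP(z, x)): x=-2, z=-6
Before step 1 (NEG(z)): x=-2, z=6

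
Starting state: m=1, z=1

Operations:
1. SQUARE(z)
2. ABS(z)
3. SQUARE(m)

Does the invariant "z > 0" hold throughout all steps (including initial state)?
Yes

The invariant holds at every step.

State at each step:
Initial: m=1, z=1
After step 1: m=1, z=1
After step 2: m=1, z=1
After step 3: m=1, z=1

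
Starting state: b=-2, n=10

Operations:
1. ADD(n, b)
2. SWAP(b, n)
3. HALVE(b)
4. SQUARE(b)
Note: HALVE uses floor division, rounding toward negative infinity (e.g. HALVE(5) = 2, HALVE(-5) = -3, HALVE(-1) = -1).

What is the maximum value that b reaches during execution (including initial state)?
16

Values of b at each step:
Initial: b = -2
After step 1: b = -2
After step 2: b = 8
After step 3: b = 4
After step 4: b = 16 ← maximum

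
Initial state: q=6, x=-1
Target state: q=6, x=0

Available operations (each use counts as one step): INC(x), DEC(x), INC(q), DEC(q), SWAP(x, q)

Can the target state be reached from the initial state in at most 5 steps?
Yes

Path (1 step): INC(x)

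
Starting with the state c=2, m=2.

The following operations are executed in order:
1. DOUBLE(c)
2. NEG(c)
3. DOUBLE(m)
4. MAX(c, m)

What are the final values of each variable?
{c: 4, m: 4}

Step-by-step execution:
Initial: c=2, m=2
After step 1 (DOUBLE(c)): c=4, m=2
After step 2 (NEG(c)): c=-4, m=2
After step 3 (DOUBLE(m)): c=-4, m=4
After step 4 (MAX(c, m)): c=4, m=4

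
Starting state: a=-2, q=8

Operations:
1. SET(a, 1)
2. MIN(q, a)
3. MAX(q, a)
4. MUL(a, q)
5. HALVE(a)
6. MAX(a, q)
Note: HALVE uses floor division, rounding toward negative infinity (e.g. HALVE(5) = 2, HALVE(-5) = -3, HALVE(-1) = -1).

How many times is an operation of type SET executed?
1

Counting SET operations:
Step 1: SET(a, 1) ← SET
Total: 1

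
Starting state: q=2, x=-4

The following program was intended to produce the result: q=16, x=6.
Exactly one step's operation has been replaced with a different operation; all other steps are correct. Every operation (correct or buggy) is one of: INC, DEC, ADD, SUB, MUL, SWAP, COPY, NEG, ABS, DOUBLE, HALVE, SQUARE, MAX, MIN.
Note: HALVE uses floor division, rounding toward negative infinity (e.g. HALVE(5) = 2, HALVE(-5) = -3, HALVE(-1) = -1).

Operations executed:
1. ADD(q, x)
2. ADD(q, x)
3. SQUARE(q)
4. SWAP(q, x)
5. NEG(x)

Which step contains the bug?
Step 3

Trace with buggy code:
Initial: q=2, x=-4
After step 1: q=-2, x=-4
After step 2: q=-6, x=-4
After step 3: q=36, x=-4
After step 4: q=-4, x=36
After step 5: q=-4, x=-36
Actual final q=-4, x=-36 ≠ expected q=16, x=6.
Step 3 is the only position where a single-operation replacement can produce the expected result.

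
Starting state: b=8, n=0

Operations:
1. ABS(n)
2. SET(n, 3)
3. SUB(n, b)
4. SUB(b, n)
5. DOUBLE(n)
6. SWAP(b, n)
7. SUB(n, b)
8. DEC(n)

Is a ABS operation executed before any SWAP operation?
Yes

First ABS: step 1
First SWAP: step 6
Since 1 < 6, ABS comes first.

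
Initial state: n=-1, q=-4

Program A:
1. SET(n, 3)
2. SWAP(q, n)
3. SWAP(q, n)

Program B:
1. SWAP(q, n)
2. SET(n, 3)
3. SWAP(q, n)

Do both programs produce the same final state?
No

Program A final state: n=3, q=-4
Program B final state: n=-1, q=3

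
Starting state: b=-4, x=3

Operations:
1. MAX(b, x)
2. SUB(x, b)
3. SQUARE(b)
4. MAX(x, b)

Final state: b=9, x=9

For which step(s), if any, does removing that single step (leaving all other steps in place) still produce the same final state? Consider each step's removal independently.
Step(s) 2

Testing removal of each single step:
Without step 1: final = b=16, x=16 (different)
Without step 2: final = b=9, x=9 (same)
Without step 3: final = b=3, x=3 (different)
Without step 4: final = b=9, x=0 (different)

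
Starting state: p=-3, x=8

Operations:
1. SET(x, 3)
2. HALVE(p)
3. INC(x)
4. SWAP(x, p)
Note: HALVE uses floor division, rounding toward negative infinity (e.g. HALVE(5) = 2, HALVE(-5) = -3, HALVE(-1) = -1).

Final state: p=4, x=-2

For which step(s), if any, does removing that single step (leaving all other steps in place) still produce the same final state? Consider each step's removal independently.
None - removing any single step changes the final result

Testing removal of each single step:
Without step 1: final = p=9, x=-2 (different)
Without step 2: final = p=4, x=-3 (different)
Without step 3: final = p=3, x=-2 (different)
Without step 4: final = p=-2, x=4 (different)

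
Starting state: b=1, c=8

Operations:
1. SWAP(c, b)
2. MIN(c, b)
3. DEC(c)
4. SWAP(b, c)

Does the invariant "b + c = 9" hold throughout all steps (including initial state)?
No, violated after step 3

The invariant is violated after step 3.

State at each step:
Initial: b=1, c=8
After step 1: b=8, c=1
After step 2: b=8, c=1
After step 3: b=8, c=0
After step 4: b=0, c=8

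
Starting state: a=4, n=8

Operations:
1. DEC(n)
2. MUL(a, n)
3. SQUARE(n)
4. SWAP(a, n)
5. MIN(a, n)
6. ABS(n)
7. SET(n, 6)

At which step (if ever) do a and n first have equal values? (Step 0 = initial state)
Step 5

a and n first become equal after step 5.

Comparing values at each step:
Initial: a=4, n=8
After step 1: a=4, n=7
After step 2: a=28, n=7
After step 3: a=28, n=49
After step 4: a=49, n=28
After step 5: a=28, n=28 ← equal!
After step 6: a=28, n=28 ← equal!
After step 7: a=28, n=6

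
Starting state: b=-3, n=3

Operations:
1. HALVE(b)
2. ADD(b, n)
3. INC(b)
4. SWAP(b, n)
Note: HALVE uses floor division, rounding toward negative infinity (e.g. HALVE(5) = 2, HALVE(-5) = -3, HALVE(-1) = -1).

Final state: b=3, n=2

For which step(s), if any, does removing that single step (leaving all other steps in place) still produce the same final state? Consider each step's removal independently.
None - removing any single step changes the final result

Testing removal of each single step:
Without step 1: final = b=3, n=1 (different)
Without step 2: final = b=3, n=-1 (different)
Without step 3: final = b=3, n=1 (different)
Without step 4: final = b=2, n=3 (different)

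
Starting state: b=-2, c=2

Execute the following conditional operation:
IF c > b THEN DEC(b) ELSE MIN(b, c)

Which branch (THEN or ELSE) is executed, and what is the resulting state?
Branch: THEN, Final state: b=-3, c=2

Evaluating condition: c > b
c = 2, b = -2
Condition is True, so THEN branch executes
After DEC(b): b=-3, c=2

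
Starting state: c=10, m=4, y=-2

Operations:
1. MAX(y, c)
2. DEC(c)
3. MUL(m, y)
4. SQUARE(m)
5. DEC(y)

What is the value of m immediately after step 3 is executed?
m = 40

Tracing m through execution:
Initial: m = 4
After step 1 (MAX(y, c)): m = 4
After step 2 (DEC(c)): m = 4
After step 3 (MUL(m, y)): m = 40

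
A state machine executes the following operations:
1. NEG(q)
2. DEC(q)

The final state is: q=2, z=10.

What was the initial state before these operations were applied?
q=-3, z=10

Working backwards:
Final state: q=2, z=10
Before step 2 (DEC(q)): q=3, z=10
Before step 1 (NEG(q)): q=-3, z=10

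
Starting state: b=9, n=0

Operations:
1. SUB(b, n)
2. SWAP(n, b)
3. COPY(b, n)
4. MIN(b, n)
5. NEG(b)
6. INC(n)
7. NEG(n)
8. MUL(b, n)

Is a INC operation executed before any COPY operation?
No

First INC: step 6
First COPY: step 3
Since 6 > 3, COPY comes first.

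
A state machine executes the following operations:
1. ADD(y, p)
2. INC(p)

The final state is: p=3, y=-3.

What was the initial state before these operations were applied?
p=2, y=-5

Working backwards:
Final state: p=3, y=-3
Before step 2 (INC(p)): p=2, y=-3
Before step 1 (ADD(y, p)): p=2, y=-5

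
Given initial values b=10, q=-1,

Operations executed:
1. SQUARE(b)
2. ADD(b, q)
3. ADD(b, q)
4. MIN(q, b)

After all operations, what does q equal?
q = -1

Tracing execution:
Step 1: SQUARE(b) → q = -1
Step 2: ADD(b, q) → q = -1
Step 3: ADD(b, q) → q = -1
Step 4: MIN(q, b) → q = -1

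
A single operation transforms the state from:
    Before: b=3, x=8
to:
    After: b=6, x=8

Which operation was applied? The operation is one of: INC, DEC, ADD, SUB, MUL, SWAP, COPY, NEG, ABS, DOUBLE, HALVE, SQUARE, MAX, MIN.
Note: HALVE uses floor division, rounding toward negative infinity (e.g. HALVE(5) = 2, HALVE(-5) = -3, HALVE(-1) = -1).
DOUBLE(b)

Analyzing the change:
Before: b=3, x=8
After: b=6, x=8
Variable b changed from 3 to 6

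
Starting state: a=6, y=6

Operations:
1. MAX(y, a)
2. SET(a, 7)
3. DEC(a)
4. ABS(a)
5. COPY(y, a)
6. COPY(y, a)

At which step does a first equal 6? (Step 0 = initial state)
Step 0

Tracing a:
Initial: a = 6 ← first occurrence
After step 1: a = 6
After step 2: a = 7
After step 3: a = 6
After step 4: a = 6
After step 5: a = 6
After step 6: a = 6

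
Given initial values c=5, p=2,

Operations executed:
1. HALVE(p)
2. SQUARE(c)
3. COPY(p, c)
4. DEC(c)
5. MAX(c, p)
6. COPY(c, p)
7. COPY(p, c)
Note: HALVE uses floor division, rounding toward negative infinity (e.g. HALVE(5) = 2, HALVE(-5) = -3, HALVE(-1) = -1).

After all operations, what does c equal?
c = 25

Tracing execution:
Step 1: HALVE(p) → c = 5
Step 2: SQUARE(c) → c = 25
Step 3: COPY(p, c) → c = 25
Step 4: DEC(c) → c = 24
Step 5: MAX(c, p) → c = 25
Step 6: COPY(c, p) → c = 25
Step 7: COPY(p, c) → c = 25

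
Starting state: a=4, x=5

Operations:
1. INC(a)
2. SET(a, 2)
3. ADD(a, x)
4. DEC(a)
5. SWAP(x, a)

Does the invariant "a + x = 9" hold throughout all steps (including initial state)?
No, violated after step 1

The invariant is violated after step 1.

State at each step:
Initial: a=4, x=5
After step 1: a=5, x=5
After step 2: a=2, x=5
After step 3: a=7, x=5
After step 4: a=6, x=5
After step 5: a=5, x=6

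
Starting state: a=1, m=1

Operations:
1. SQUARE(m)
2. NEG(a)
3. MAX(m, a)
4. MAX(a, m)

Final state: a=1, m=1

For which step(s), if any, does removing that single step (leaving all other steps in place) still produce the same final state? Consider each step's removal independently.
Step(s) 1, 2, 3

Testing removal of each single step:
Without step 1: final = a=1, m=1 (same)
Without step 2: final = a=1, m=1 (same)
Without step 3: final = a=1, m=1 (same)
Without step 4: final = a=-1, m=1 (different)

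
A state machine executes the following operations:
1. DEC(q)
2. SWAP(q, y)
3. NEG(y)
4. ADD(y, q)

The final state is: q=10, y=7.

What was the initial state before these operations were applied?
q=4, y=10

Working backwards:
Final state: q=10, y=7
Before step 4 (ADD(y, q)): q=10, y=-3
Before step 3 (NEG(y)): q=10, y=3
Before step 2 (SWAP(q, y)): q=3, y=10
Before step 1 (DEC(q)): q=4, y=10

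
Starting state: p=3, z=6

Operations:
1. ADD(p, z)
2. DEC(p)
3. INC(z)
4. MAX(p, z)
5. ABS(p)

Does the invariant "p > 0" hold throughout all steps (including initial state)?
Yes

The invariant holds at every step.

State at each step:
Initial: p=3, z=6
After step 1: p=9, z=6
After step 2: p=8, z=6
After step 3: p=8, z=7
After step 4: p=8, z=7
After step 5: p=8, z=7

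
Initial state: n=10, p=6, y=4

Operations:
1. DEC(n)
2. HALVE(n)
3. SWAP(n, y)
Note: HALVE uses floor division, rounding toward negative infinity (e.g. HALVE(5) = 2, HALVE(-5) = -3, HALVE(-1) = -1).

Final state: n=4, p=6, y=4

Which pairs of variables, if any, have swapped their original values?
None

Comparing initial and final values:
n: 10 → 4
p: 6 → 6
y: 4 → 4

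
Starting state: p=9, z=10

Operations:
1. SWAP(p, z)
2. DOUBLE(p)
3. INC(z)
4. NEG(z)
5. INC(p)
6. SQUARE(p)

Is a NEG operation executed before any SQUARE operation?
Yes

First NEG: step 4
First SQUARE: step 6
Since 4 < 6, NEG comes first.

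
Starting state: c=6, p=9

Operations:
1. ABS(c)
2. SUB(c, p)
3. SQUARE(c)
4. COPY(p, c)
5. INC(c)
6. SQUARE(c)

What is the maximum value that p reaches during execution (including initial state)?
9

Values of p at each step:
Initial: p = 9 ← maximum
After step 1: p = 9
After step 2: p = 9
After step 3: p = 9
After step 4: p = 9
After step 5: p = 9
After step 6: p = 9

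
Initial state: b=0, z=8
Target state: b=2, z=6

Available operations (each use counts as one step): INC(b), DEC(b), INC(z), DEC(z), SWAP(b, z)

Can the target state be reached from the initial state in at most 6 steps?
Yes

Path (4 steps): INC(b) → INC(b) → DEC(z) → DEC(z)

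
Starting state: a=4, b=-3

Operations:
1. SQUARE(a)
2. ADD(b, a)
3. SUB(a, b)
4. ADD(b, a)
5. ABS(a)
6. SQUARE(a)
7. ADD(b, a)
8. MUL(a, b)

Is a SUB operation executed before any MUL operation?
Yes

First SUB: step 3
First MUL: step 8
Since 3 < 8, SUB comes first.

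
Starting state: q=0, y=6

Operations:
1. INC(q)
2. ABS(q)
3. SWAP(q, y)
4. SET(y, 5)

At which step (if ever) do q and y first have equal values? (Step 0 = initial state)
Never

q and y never become equal during execution.

Comparing values at each step:
Initial: q=0, y=6
After step 1: q=1, y=6
After step 2: q=1, y=6
After step 3: q=6, y=1
After step 4: q=6, y=5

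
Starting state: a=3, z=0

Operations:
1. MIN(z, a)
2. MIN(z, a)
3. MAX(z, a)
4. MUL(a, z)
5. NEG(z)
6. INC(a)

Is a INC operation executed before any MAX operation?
No

First INC: step 6
First MAX: step 3
Since 6 > 3, MAX comes first.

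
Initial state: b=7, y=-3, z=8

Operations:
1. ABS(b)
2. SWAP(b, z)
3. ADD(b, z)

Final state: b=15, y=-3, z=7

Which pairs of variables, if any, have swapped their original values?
None

Comparing initial and final values:
y: -3 → -3
b: 7 → 15
z: 8 → 7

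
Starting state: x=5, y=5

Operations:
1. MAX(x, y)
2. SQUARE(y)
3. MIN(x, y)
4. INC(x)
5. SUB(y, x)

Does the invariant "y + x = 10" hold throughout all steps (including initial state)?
No, violated after step 2

The invariant is violated after step 2.

State at each step:
Initial: x=5, y=5
After step 1: x=5, y=5
After step 2: x=5, y=25
After step 3: x=5, y=25
After step 4: x=6, y=25
After step 5: x=6, y=19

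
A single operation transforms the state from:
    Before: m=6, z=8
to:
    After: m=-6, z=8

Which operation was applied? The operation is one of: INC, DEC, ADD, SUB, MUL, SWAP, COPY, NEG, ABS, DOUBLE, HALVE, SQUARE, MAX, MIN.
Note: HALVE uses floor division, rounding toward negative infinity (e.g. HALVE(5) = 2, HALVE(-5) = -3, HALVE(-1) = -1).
NEG(m)

Analyzing the change:
Before: m=6, z=8
After: m=-6, z=8
Variable m changed from 6 to -6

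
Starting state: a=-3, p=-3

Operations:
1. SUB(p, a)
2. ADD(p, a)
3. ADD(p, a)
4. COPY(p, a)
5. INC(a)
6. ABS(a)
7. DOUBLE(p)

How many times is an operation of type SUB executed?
1

Counting SUB operations:
Step 1: SUB(p, a) ← SUB
Total: 1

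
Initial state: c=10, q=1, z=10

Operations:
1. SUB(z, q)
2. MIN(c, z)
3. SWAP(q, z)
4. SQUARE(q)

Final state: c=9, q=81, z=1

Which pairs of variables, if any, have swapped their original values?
None

Comparing initial and final values:
q: 1 → 81
z: 10 → 1
c: 10 → 9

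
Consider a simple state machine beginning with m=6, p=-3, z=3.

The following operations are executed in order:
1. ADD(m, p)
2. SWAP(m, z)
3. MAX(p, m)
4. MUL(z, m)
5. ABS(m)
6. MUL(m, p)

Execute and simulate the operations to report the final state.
{m: 9, p: 3, z: 9}

Step-by-step execution:
Initial: m=6, p=-3, z=3
After step 1 (ADD(m, p)): m=3, p=-3, z=3
After step 2 (SWAP(m, z)): m=3, p=-3, z=3
After step 3 (MAX(p, m)): m=3, p=3, z=3
After step 4 (MUL(z, m)): m=3, p=3, z=9
After step 5 (ABS(m)): m=3, p=3, z=9
After step 6 (MUL(m, p)): m=9, p=3, z=9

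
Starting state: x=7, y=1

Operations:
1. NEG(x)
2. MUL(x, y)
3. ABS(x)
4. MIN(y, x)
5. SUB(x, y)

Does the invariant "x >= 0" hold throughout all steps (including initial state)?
No, violated after step 1

The invariant is violated after step 1.

State at each step:
Initial: x=7, y=1
After step 1: x=-7, y=1
After step 2: x=-7, y=1
After step 3: x=7, y=1
After step 4: x=7, y=1
After step 5: x=6, y=1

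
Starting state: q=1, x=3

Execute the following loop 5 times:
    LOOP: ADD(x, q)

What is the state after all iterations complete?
q=1, x=8

Iteration trace:
Start: q=1, x=3
After iteration 1: q=1, x=4
After iteration 2: q=1, x=5
After iteration 3: q=1, x=6
After iteration 4: q=1, x=7
After iteration 5: q=1, x=8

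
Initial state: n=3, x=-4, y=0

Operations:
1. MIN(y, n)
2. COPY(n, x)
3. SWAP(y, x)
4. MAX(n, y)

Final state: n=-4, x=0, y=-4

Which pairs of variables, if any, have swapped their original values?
(x, y)

Comparing initial and final values:
n: 3 → -4
x: -4 → 0
y: 0 → -4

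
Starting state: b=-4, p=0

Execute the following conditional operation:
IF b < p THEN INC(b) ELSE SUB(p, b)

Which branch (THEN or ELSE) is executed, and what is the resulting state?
Branch: THEN, Final state: b=-3, p=0

Evaluating condition: b < p
b = -4, p = 0
Condition is True, so THEN branch executes
After INC(b): b=-3, p=0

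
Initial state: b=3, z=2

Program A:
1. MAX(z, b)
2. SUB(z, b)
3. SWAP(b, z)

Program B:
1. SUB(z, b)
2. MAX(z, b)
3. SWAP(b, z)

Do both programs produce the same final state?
No

Program A final state: b=0, z=3
Program B final state: b=3, z=3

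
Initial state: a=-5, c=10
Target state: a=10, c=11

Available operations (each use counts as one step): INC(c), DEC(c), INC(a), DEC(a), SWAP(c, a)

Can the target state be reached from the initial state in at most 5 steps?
No

The target state cannot be reached within 5 steps.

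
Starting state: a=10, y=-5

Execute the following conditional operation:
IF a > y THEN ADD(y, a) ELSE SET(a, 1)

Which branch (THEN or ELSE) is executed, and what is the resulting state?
Branch: THEN, Final state: a=10, y=5

Evaluating condition: a > y
a = 10, y = -5
Condition is True, so THEN branch executes
After ADD(y, a): a=10, y=5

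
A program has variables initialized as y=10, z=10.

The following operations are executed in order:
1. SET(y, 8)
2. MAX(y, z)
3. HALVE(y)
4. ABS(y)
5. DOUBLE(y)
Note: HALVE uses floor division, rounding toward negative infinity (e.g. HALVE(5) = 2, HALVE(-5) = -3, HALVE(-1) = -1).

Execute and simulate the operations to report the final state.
{y: 10, z: 10}

Step-by-step execution:
Initial: y=10, z=10
After step 1 (SET(y, 8)): y=8, z=10
After step 2 (MAX(y, z)): y=10, z=10
After step 3 (HALVE(y)): y=5, z=10
After step 4 (ABS(y)): y=5, z=10
After step 5 (DOUBLE(y)): y=10, z=10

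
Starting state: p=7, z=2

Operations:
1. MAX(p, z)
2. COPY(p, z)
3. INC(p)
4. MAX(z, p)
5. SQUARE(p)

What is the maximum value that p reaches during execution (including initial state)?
9

Values of p at each step:
Initial: p = 7
After step 1: p = 7
After step 2: p = 2
After step 3: p = 3
After step 4: p = 3
After step 5: p = 9 ← maximum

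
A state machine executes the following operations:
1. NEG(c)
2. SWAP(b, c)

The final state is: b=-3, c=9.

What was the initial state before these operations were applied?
b=9, c=3

Working backwards:
Final state: b=-3, c=9
Before step 2 (SWAP(b, c)): b=9, c=-3
Before step 1 (NEG(c)): b=9, c=3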